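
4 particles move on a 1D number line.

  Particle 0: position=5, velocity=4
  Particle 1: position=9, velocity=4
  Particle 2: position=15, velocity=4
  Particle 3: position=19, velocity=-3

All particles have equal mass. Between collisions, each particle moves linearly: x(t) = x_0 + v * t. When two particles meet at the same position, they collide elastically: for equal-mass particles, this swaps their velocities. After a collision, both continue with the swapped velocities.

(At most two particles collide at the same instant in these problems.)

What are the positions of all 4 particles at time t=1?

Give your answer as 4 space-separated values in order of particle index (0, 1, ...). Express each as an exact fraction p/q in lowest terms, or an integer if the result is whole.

Collision at t=4/7: particles 2 and 3 swap velocities; positions: p0=51/7 p1=79/7 p2=121/7 p3=121/7; velocities now: v0=4 v1=4 v2=-3 v3=4
Advance to t=1 (no further collisions before then); velocities: v0=4 v1=4 v2=-3 v3=4; positions = 9 13 16 19

Answer: 9 13 16 19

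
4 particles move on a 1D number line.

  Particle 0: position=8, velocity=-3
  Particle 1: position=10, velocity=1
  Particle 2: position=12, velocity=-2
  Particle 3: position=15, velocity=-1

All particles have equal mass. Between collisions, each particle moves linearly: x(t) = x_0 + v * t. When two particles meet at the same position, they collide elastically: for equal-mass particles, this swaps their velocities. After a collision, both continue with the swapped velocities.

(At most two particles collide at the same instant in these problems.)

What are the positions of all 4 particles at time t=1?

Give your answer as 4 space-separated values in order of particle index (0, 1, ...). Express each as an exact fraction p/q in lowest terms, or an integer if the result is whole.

Collision at t=2/3: particles 1 and 2 swap velocities; positions: p0=6 p1=32/3 p2=32/3 p3=43/3; velocities now: v0=-3 v1=-2 v2=1 v3=-1
Advance to t=1 (no further collisions before then); velocities: v0=-3 v1=-2 v2=1 v3=-1; positions = 5 10 11 14

Answer: 5 10 11 14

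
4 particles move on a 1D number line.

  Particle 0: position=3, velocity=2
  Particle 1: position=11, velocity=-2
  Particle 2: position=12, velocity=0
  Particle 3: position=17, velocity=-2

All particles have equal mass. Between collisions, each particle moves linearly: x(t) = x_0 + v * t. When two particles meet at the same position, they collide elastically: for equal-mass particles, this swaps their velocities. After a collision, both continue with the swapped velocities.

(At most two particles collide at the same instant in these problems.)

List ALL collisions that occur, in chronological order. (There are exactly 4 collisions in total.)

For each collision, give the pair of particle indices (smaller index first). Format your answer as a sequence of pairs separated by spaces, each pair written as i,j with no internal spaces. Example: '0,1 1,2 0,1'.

Collision at t=2: particles 0 and 1 swap velocities; positions: p0=7 p1=7 p2=12 p3=13; velocities now: v0=-2 v1=2 v2=0 v3=-2
Collision at t=5/2: particles 2 and 3 swap velocities; positions: p0=6 p1=8 p2=12 p3=12; velocities now: v0=-2 v1=2 v2=-2 v3=0
Collision at t=7/2: particles 1 and 2 swap velocities; positions: p0=4 p1=10 p2=10 p3=12; velocities now: v0=-2 v1=-2 v2=2 v3=0
Collision at t=9/2: particles 2 and 3 swap velocities; positions: p0=2 p1=8 p2=12 p3=12; velocities now: v0=-2 v1=-2 v2=0 v3=2

Answer: 0,1 2,3 1,2 2,3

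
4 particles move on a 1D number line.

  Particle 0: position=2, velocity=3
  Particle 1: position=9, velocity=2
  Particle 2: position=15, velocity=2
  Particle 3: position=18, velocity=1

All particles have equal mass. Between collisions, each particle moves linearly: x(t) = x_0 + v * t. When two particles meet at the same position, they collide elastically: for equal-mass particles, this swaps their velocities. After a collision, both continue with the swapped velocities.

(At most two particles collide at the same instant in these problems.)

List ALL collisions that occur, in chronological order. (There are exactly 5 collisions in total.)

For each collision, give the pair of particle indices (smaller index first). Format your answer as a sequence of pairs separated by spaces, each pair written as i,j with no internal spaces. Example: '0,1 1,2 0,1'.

Collision at t=3: particles 2 and 3 swap velocities; positions: p0=11 p1=15 p2=21 p3=21; velocities now: v0=3 v1=2 v2=1 v3=2
Collision at t=7: particles 0 and 1 swap velocities; positions: p0=23 p1=23 p2=25 p3=29; velocities now: v0=2 v1=3 v2=1 v3=2
Collision at t=8: particles 1 and 2 swap velocities; positions: p0=25 p1=26 p2=26 p3=31; velocities now: v0=2 v1=1 v2=3 v3=2
Collision at t=9: particles 0 and 1 swap velocities; positions: p0=27 p1=27 p2=29 p3=33; velocities now: v0=1 v1=2 v2=3 v3=2
Collision at t=13: particles 2 and 3 swap velocities; positions: p0=31 p1=35 p2=41 p3=41; velocities now: v0=1 v1=2 v2=2 v3=3

Answer: 2,3 0,1 1,2 0,1 2,3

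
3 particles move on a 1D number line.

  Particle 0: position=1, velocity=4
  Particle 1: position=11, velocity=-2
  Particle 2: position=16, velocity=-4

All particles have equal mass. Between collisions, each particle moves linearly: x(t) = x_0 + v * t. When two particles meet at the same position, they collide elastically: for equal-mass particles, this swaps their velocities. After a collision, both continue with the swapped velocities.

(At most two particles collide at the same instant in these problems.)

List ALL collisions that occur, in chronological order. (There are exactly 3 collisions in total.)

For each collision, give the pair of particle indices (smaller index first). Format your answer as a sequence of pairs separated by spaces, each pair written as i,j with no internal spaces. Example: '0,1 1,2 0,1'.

Collision at t=5/3: particles 0 and 1 swap velocities; positions: p0=23/3 p1=23/3 p2=28/3; velocities now: v0=-2 v1=4 v2=-4
Collision at t=15/8: particles 1 and 2 swap velocities; positions: p0=29/4 p1=17/2 p2=17/2; velocities now: v0=-2 v1=-4 v2=4
Collision at t=5/2: particles 0 and 1 swap velocities; positions: p0=6 p1=6 p2=11; velocities now: v0=-4 v1=-2 v2=4

Answer: 0,1 1,2 0,1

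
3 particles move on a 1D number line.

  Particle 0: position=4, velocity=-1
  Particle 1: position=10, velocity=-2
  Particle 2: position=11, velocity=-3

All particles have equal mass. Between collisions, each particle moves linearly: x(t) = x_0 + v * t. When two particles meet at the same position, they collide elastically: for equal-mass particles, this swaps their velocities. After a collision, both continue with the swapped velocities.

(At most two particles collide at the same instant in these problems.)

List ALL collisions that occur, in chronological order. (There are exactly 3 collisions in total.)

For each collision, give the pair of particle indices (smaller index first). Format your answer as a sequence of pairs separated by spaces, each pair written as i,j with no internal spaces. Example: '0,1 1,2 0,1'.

Answer: 1,2 0,1 1,2

Derivation:
Collision at t=1: particles 1 and 2 swap velocities; positions: p0=3 p1=8 p2=8; velocities now: v0=-1 v1=-3 v2=-2
Collision at t=7/2: particles 0 and 1 swap velocities; positions: p0=1/2 p1=1/2 p2=3; velocities now: v0=-3 v1=-1 v2=-2
Collision at t=6: particles 1 and 2 swap velocities; positions: p0=-7 p1=-2 p2=-2; velocities now: v0=-3 v1=-2 v2=-1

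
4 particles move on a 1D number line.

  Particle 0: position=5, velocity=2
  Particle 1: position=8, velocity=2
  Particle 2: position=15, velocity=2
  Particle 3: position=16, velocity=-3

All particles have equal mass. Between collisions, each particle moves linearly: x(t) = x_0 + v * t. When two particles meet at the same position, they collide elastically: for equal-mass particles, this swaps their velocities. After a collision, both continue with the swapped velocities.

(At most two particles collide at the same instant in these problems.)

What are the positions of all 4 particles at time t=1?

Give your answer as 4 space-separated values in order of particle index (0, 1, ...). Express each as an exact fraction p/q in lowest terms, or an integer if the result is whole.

Collision at t=1/5: particles 2 and 3 swap velocities; positions: p0=27/5 p1=42/5 p2=77/5 p3=77/5; velocities now: v0=2 v1=2 v2=-3 v3=2
Advance to t=1 (no further collisions before then); velocities: v0=2 v1=2 v2=-3 v3=2; positions = 7 10 13 17

Answer: 7 10 13 17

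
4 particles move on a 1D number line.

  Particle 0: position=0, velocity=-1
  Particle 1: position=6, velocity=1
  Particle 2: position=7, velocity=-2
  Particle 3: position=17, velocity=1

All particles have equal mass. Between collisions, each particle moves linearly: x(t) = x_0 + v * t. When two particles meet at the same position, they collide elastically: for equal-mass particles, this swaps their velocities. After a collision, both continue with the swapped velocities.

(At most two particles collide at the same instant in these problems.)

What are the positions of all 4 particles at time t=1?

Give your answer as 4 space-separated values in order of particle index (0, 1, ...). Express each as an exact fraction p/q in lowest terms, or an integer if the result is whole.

Answer: -1 5 7 18

Derivation:
Collision at t=1/3: particles 1 and 2 swap velocities; positions: p0=-1/3 p1=19/3 p2=19/3 p3=52/3; velocities now: v0=-1 v1=-2 v2=1 v3=1
Advance to t=1 (no further collisions before then); velocities: v0=-1 v1=-2 v2=1 v3=1; positions = -1 5 7 18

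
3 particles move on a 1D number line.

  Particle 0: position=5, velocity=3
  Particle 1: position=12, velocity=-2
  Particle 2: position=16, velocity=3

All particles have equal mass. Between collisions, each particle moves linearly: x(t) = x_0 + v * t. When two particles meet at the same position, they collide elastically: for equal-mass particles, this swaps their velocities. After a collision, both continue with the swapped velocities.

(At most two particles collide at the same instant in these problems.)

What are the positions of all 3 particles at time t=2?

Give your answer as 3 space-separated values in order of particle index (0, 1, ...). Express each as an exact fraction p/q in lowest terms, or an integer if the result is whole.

Answer: 8 11 22

Derivation:
Collision at t=7/5: particles 0 and 1 swap velocities; positions: p0=46/5 p1=46/5 p2=101/5; velocities now: v0=-2 v1=3 v2=3
Advance to t=2 (no further collisions before then); velocities: v0=-2 v1=3 v2=3; positions = 8 11 22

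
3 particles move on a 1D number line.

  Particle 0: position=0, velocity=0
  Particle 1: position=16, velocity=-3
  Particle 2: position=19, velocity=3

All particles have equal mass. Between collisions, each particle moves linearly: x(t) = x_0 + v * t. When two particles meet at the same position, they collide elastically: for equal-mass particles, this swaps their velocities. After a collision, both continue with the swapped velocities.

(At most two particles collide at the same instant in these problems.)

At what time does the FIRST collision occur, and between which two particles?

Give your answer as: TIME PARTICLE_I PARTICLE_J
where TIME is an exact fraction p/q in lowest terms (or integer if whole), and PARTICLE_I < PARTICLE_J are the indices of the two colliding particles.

Answer: 16/3 0 1

Derivation:
Pair (0,1): pos 0,16 vel 0,-3 -> gap=16, closing at 3/unit, collide at t=16/3
Pair (1,2): pos 16,19 vel -3,3 -> not approaching (rel speed -6 <= 0)
Earliest collision: t=16/3 between 0 and 1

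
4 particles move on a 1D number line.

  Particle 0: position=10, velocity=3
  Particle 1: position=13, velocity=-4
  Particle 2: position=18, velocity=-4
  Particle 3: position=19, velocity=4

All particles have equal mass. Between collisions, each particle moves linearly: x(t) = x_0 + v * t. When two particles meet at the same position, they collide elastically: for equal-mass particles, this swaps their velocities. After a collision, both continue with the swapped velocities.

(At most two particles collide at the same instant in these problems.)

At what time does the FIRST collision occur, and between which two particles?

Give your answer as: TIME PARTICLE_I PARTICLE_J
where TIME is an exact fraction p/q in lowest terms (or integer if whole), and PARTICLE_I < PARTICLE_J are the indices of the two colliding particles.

Pair (0,1): pos 10,13 vel 3,-4 -> gap=3, closing at 7/unit, collide at t=3/7
Pair (1,2): pos 13,18 vel -4,-4 -> not approaching (rel speed 0 <= 0)
Pair (2,3): pos 18,19 vel -4,4 -> not approaching (rel speed -8 <= 0)
Earliest collision: t=3/7 between 0 and 1

Answer: 3/7 0 1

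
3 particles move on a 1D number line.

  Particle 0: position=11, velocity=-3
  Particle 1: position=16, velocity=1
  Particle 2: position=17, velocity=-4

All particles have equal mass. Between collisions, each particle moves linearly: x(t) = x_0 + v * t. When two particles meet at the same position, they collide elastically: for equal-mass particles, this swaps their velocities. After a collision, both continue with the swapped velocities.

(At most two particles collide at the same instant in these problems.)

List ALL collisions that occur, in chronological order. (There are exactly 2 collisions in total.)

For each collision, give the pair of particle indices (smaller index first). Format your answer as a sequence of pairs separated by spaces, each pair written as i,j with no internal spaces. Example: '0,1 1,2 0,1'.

Answer: 1,2 0,1

Derivation:
Collision at t=1/5: particles 1 and 2 swap velocities; positions: p0=52/5 p1=81/5 p2=81/5; velocities now: v0=-3 v1=-4 v2=1
Collision at t=6: particles 0 and 1 swap velocities; positions: p0=-7 p1=-7 p2=22; velocities now: v0=-4 v1=-3 v2=1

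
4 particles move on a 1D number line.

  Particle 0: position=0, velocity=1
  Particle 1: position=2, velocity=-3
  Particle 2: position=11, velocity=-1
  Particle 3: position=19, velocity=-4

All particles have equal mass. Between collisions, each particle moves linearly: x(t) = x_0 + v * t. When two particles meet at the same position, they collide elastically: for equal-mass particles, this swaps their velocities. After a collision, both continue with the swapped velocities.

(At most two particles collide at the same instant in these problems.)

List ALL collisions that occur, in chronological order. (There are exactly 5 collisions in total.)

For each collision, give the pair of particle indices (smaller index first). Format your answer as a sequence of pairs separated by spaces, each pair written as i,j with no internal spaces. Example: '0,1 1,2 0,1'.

Collision at t=1/2: particles 0 and 1 swap velocities; positions: p0=1/2 p1=1/2 p2=21/2 p3=17; velocities now: v0=-3 v1=1 v2=-1 v3=-4
Collision at t=8/3: particles 2 and 3 swap velocities; positions: p0=-6 p1=8/3 p2=25/3 p3=25/3; velocities now: v0=-3 v1=1 v2=-4 v3=-1
Collision at t=19/5: particles 1 and 2 swap velocities; positions: p0=-47/5 p1=19/5 p2=19/5 p3=36/5; velocities now: v0=-3 v1=-4 v2=1 v3=-1
Collision at t=11/2: particles 2 and 3 swap velocities; positions: p0=-29/2 p1=-3 p2=11/2 p3=11/2; velocities now: v0=-3 v1=-4 v2=-1 v3=1
Collision at t=17: particles 0 and 1 swap velocities; positions: p0=-49 p1=-49 p2=-6 p3=17; velocities now: v0=-4 v1=-3 v2=-1 v3=1

Answer: 0,1 2,3 1,2 2,3 0,1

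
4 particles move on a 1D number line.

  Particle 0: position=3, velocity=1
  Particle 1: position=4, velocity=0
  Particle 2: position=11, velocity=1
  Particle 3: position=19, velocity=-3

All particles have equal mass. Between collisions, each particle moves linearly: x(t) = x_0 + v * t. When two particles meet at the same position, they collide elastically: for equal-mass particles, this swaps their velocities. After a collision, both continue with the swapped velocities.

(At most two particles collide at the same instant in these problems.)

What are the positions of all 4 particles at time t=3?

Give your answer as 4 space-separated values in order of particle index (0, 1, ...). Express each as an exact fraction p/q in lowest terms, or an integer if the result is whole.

Collision at t=1: particles 0 and 1 swap velocities; positions: p0=4 p1=4 p2=12 p3=16; velocities now: v0=0 v1=1 v2=1 v3=-3
Collision at t=2: particles 2 and 3 swap velocities; positions: p0=4 p1=5 p2=13 p3=13; velocities now: v0=0 v1=1 v2=-3 v3=1
Advance to t=3 (no further collisions before then); velocities: v0=0 v1=1 v2=-3 v3=1; positions = 4 6 10 14

Answer: 4 6 10 14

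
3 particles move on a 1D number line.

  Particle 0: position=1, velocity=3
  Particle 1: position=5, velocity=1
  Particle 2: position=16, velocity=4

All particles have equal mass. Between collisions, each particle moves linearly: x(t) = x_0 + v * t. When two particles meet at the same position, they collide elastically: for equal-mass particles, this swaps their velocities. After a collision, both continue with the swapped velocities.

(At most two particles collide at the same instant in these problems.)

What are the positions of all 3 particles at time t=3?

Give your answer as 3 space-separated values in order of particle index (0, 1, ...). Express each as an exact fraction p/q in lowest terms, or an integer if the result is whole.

Collision at t=2: particles 0 and 1 swap velocities; positions: p0=7 p1=7 p2=24; velocities now: v0=1 v1=3 v2=4
Advance to t=3 (no further collisions before then); velocities: v0=1 v1=3 v2=4; positions = 8 10 28

Answer: 8 10 28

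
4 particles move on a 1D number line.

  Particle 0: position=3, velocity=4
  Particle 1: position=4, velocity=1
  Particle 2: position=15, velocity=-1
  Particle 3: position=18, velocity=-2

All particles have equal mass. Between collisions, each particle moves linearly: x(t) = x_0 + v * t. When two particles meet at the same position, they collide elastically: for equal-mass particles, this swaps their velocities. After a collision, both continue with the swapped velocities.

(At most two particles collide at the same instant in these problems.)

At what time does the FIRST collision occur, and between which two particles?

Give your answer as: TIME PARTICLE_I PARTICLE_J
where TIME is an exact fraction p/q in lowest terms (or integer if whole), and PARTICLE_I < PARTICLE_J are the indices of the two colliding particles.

Pair (0,1): pos 3,4 vel 4,1 -> gap=1, closing at 3/unit, collide at t=1/3
Pair (1,2): pos 4,15 vel 1,-1 -> gap=11, closing at 2/unit, collide at t=11/2
Pair (2,3): pos 15,18 vel -1,-2 -> gap=3, closing at 1/unit, collide at t=3
Earliest collision: t=1/3 between 0 and 1

Answer: 1/3 0 1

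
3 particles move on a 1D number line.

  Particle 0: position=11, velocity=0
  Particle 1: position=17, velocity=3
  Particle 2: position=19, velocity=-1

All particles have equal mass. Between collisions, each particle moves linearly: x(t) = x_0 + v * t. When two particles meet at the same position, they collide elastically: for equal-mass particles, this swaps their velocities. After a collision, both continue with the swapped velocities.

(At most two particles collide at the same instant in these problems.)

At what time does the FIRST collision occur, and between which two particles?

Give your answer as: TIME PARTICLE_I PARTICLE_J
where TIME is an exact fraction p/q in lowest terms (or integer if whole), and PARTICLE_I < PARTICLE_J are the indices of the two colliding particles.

Answer: 1/2 1 2

Derivation:
Pair (0,1): pos 11,17 vel 0,3 -> not approaching (rel speed -3 <= 0)
Pair (1,2): pos 17,19 vel 3,-1 -> gap=2, closing at 4/unit, collide at t=1/2
Earliest collision: t=1/2 between 1 and 2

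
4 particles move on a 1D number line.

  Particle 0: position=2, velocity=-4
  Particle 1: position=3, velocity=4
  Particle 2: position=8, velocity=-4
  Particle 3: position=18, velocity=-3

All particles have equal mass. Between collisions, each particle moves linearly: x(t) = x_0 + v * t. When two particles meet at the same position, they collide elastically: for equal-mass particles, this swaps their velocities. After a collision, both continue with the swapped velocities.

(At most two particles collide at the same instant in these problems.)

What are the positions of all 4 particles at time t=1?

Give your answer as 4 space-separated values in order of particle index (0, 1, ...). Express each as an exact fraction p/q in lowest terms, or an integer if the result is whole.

Answer: -2 4 7 15

Derivation:
Collision at t=5/8: particles 1 and 2 swap velocities; positions: p0=-1/2 p1=11/2 p2=11/2 p3=129/8; velocities now: v0=-4 v1=-4 v2=4 v3=-3
Advance to t=1 (no further collisions before then); velocities: v0=-4 v1=-4 v2=4 v3=-3; positions = -2 4 7 15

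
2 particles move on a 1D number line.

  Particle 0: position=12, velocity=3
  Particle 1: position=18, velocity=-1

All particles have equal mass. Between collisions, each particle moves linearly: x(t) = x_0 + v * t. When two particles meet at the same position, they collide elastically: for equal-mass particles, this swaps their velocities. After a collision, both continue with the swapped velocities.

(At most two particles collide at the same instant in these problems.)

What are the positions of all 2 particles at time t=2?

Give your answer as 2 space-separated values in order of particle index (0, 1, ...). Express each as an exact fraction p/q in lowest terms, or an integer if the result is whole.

Collision at t=3/2: particles 0 and 1 swap velocities; positions: p0=33/2 p1=33/2; velocities now: v0=-1 v1=3
Advance to t=2 (no further collisions before then); velocities: v0=-1 v1=3; positions = 16 18

Answer: 16 18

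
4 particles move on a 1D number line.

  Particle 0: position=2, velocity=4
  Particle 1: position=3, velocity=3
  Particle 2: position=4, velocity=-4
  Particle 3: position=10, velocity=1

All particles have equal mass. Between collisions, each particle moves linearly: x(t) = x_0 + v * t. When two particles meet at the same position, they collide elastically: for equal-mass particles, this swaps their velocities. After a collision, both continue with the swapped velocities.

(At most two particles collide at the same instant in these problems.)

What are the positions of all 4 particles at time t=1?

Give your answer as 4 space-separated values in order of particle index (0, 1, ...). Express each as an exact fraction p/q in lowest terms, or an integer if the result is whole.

Answer: 0 6 6 11

Derivation:
Collision at t=1/7: particles 1 and 2 swap velocities; positions: p0=18/7 p1=24/7 p2=24/7 p3=71/7; velocities now: v0=4 v1=-4 v2=3 v3=1
Collision at t=1/4: particles 0 and 1 swap velocities; positions: p0=3 p1=3 p2=15/4 p3=41/4; velocities now: v0=-4 v1=4 v2=3 v3=1
Collision at t=1: particles 1 and 2 swap velocities; positions: p0=0 p1=6 p2=6 p3=11; velocities now: v0=-4 v1=3 v2=4 v3=1
Advance to t=1 (no further collisions before then); velocities: v0=-4 v1=3 v2=4 v3=1; positions = 0 6 6 11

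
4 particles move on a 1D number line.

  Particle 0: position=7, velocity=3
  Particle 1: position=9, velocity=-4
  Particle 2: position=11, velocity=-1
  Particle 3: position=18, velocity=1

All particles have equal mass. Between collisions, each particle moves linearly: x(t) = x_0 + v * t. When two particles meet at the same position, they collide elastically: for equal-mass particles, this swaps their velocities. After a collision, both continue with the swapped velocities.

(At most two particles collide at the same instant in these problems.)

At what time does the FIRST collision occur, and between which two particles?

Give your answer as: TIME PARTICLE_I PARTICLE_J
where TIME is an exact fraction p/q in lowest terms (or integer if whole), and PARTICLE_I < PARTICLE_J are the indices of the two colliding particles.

Pair (0,1): pos 7,9 vel 3,-4 -> gap=2, closing at 7/unit, collide at t=2/7
Pair (1,2): pos 9,11 vel -4,-1 -> not approaching (rel speed -3 <= 0)
Pair (2,3): pos 11,18 vel -1,1 -> not approaching (rel speed -2 <= 0)
Earliest collision: t=2/7 between 0 and 1

Answer: 2/7 0 1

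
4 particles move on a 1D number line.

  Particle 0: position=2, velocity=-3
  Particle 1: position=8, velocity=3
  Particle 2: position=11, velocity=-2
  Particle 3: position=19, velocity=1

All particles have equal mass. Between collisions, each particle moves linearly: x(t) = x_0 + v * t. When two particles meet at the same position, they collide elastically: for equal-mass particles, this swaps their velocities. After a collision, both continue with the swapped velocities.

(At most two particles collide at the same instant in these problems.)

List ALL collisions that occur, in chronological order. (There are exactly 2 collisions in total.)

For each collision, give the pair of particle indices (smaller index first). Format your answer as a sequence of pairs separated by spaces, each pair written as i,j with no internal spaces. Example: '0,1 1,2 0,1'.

Answer: 1,2 2,3

Derivation:
Collision at t=3/5: particles 1 and 2 swap velocities; positions: p0=1/5 p1=49/5 p2=49/5 p3=98/5; velocities now: v0=-3 v1=-2 v2=3 v3=1
Collision at t=11/2: particles 2 and 3 swap velocities; positions: p0=-29/2 p1=0 p2=49/2 p3=49/2; velocities now: v0=-3 v1=-2 v2=1 v3=3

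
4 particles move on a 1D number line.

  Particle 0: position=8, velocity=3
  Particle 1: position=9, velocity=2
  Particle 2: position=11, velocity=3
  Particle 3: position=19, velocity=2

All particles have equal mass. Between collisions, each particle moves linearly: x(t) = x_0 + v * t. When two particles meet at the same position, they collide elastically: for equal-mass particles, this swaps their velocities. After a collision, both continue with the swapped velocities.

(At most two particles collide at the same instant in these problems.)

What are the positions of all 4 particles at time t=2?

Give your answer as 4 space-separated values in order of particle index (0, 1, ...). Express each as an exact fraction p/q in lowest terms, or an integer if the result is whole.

Collision at t=1: particles 0 and 1 swap velocities; positions: p0=11 p1=11 p2=14 p3=21; velocities now: v0=2 v1=3 v2=3 v3=2
Advance to t=2 (no further collisions before then); velocities: v0=2 v1=3 v2=3 v3=2; positions = 13 14 17 23

Answer: 13 14 17 23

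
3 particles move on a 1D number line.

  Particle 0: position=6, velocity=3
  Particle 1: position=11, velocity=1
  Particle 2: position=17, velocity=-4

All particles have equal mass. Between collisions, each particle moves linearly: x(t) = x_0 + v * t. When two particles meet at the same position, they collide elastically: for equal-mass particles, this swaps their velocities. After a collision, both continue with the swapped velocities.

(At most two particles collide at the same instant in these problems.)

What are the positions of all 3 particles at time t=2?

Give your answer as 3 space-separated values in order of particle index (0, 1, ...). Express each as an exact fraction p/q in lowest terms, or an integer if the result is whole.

Answer: 9 12 13

Derivation:
Collision at t=6/5: particles 1 and 2 swap velocities; positions: p0=48/5 p1=61/5 p2=61/5; velocities now: v0=3 v1=-4 v2=1
Collision at t=11/7: particles 0 and 1 swap velocities; positions: p0=75/7 p1=75/7 p2=88/7; velocities now: v0=-4 v1=3 v2=1
Advance to t=2 (no further collisions before then); velocities: v0=-4 v1=3 v2=1; positions = 9 12 13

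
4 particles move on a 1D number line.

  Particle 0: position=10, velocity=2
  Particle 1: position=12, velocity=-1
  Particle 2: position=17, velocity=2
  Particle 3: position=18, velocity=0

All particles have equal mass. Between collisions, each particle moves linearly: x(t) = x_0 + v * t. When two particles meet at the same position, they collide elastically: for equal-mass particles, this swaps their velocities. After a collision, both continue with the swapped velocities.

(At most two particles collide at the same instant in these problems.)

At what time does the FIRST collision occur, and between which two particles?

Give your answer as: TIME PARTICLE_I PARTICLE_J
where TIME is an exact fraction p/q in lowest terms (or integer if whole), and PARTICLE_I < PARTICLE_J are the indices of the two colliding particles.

Pair (0,1): pos 10,12 vel 2,-1 -> gap=2, closing at 3/unit, collide at t=2/3
Pair (1,2): pos 12,17 vel -1,2 -> not approaching (rel speed -3 <= 0)
Pair (2,3): pos 17,18 vel 2,0 -> gap=1, closing at 2/unit, collide at t=1/2
Earliest collision: t=1/2 between 2 and 3

Answer: 1/2 2 3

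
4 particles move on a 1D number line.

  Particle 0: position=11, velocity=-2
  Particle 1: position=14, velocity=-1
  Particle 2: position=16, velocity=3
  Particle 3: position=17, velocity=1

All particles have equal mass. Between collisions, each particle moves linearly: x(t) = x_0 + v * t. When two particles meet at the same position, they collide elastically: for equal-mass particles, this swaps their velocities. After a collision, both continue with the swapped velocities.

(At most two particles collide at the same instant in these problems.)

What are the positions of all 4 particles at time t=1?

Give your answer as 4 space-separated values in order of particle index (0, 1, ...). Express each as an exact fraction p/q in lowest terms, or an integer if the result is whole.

Collision at t=1/2: particles 2 and 3 swap velocities; positions: p0=10 p1=27/2 p2=35/2 p3=35/2; velocities now: v0=-2 v1=-1 v2=1 v3=3
Advance to t=1 (no further collisions before then); velocities: v0=-2 v1=-1 v2=1 v3=3; positions = 9 13 18 19

Answer: 9 13 18 19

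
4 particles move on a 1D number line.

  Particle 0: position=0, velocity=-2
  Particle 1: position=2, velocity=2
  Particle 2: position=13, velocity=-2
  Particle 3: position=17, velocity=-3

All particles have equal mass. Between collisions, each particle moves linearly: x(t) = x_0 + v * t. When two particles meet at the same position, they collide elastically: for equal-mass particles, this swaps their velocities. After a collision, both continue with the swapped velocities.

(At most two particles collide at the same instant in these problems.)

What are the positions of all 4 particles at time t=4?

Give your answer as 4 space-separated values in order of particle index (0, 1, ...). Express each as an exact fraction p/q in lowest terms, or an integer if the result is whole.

Answer: -8 5 5 10

Derivation:
Collision at t=11/4: particles 1 and 2 swap velocities; positions: p0=-11/2 p1=15/2 p2=15/2 p3=35/4; velocities now: v0=-2 v1=-2 v2=2 v3=-3
Collision at t=3: particles 2 and 3 swap velocities; positions: p0=-6 p1=7 p2=8 p3=8; velocities now: v0=-2 v1=-2 v2=-3 v3=2
Collision at t=4: particles 1 and 2 swap velocities; positions: p0=-8 p1=5 p2=5 p3=10; velocities now: v0=-2 v1=-3 v2=-2 v3=2
Advance to t=4 (no further collisions before then); velocities: v0=-2 v1=-3 v2=-2 v3=2; positions = -8 5 5 10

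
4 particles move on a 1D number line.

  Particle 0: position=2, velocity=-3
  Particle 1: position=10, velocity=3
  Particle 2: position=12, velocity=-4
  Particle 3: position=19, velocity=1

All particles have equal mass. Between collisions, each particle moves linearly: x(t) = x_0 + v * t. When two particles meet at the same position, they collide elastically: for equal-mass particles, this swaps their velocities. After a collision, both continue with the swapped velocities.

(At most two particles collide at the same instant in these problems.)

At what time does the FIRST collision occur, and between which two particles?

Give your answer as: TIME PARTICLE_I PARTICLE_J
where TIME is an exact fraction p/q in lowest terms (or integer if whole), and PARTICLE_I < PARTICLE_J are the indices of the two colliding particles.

Pair (0,1): pos 2,10 vel -3,3 -> not approaching (rel speed -6 <= 0)
Pair (1,2): pos 10,12 vel 3,-4 -> gap=2, closing at 7/unit, collide at t=2/7
Pair (2,3): pos 12,19 vel -4,1 -> not approaching (rel speed -5 <= 0)
Earliest collision: t=2/7 between 1 and 2

Answer: 2/7 1 2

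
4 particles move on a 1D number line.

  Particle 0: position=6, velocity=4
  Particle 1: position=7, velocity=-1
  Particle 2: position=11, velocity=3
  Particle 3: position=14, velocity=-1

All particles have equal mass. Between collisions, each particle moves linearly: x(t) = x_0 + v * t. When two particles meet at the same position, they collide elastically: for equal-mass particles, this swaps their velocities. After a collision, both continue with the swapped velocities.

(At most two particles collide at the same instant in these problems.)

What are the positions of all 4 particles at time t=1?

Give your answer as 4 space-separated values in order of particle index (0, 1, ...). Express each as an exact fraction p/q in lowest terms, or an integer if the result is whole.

Collision at t=1/5: particles 0 and 1 swap velocities; positions: p0=34/5 p1=34/5 p2=58/5 p3=69/5; velocities now: v0=-1 v1=4 v2=3 v3=-1
Collision at t=3/4: particles 2 and 3 swap velocities; positions: p0=25/4 p1=9 p2=53/4 p3=53/4; velocities now: v0=-1 v1=4 v2=-1 v3=3
Advance to t=1 (no further collisions before then); velocities: v0=-1 v1=4 v2=-1 v3=3; positions = 6 10 13 14

Answer: 6 10 13 14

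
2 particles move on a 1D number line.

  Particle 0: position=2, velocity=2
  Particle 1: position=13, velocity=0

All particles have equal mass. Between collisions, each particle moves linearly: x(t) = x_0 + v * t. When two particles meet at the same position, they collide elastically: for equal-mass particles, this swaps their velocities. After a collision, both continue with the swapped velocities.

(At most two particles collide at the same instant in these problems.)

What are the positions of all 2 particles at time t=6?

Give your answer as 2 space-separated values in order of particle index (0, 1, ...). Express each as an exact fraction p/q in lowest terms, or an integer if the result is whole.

Answer: 13 14

Derivation:
Collision at t=11/2: particles 0 and 1 swap velocities; positions: p0=13 p1=13; velocities now: v0=0 v1=2
Advance to t=6 (no further collisions before then); velocities: v0=0 v1=2; positions = 13 14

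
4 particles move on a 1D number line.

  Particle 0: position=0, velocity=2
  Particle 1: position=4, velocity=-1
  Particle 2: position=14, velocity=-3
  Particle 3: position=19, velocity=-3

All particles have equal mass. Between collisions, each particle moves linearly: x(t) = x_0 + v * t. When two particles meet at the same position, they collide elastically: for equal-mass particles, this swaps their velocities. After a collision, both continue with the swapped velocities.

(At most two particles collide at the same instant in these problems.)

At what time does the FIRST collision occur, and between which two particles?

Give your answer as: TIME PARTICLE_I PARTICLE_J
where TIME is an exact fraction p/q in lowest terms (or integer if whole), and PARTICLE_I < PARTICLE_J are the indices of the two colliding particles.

Pair (0,1): pos 0,4 vel 2,-1 -> gap=4, closing at 3/unit, collide at t=4/3
Pair (1,2): pos 4,14 vel -1,-3 -> gap=10, closing at 2/unit, collide at t=5
Pair (2,3): pos 14,19 vel -3,-3 -> not approaching (rel speed 0 <= 0)
Earliest collision: t=4/3 between 0 and 1

Answer: 4/3 0 1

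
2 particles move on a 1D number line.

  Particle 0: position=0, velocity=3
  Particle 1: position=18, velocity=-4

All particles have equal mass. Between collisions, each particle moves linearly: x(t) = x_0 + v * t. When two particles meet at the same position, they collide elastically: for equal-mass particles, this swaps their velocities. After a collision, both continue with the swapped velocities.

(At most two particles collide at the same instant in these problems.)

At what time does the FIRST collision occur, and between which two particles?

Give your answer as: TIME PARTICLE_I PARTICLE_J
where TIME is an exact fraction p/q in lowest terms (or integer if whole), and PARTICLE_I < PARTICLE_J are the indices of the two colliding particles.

Answer: 18/7 0 1

Derivation:
Pair (0,1): pos 0,18 vel 3,-4 -> gap=18, closing at 7/unit, collide at t=18/7
Earliest collision: t=18/7 between 0 and 1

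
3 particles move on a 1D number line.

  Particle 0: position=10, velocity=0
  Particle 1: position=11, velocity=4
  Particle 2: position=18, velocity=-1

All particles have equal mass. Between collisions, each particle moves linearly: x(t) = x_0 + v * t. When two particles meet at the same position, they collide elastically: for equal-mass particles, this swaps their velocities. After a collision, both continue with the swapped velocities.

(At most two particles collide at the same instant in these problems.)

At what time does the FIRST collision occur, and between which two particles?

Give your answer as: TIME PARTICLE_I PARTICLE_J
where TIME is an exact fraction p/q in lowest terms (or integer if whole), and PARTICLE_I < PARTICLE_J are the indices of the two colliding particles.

Pair (0,1): pos 10,11 vel 0,4 -> not approaching (rel speed -4 <= 0)
Pair (1,2): pos 11,18 vel 4,-1 -> gap=7, closing at 5/unit, collide at t=7/5
Earliest collision: t=7/5 between 1 and 2

Answer: 7/5 1 2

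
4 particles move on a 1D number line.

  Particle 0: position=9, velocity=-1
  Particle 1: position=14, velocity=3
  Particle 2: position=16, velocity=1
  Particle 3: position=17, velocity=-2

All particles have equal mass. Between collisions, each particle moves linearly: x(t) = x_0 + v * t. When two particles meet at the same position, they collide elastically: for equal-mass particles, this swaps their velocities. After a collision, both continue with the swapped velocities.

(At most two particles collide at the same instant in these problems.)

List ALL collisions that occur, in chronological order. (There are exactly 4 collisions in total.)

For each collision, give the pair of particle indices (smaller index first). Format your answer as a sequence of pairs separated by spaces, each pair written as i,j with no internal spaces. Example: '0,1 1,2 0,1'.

Answer: 2,3 1,2 2,3 0,1

Derivation:
Collision at t=1/3: particles 2 and 3 swap velocities; positions: p0=26/3 p1=15 p2=49/3 p3=49/3; velocities now: v0=-1 v1=3 v2=-2 v3=1
Collision at t=3/5: particles 1 and 2 swap velocities; positions: p0=42/5 p1=79/5 p2=79/5 p3=83/5; velocities now: v0=-1 v1=-2 v2=3 v3=1
Collision at t=1: particles 2 and 3 swap velocities; positions: p0=8 p1=15 p2=17 p3=17; velocities now: v0=-1 v1=-2 v2=1 v3=3
Collision at t=8: particles 0 and 1 swap velocities; positions: p0=1 p1=1 p2=24 p3=38; velocities now: v0=-2 v1=-1 v2=1 v3=3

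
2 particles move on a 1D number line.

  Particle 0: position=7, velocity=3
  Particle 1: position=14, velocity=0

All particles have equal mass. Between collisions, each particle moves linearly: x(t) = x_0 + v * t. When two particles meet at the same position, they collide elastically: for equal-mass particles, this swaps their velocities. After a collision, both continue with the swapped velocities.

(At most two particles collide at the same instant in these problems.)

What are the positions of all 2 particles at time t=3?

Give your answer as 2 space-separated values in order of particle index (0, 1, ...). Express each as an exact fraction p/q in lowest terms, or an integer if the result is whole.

Collision at t=7/3: particles 0 and 1 swap velocities; positions: p0=14 p1=14; velocities now: v0=0 v1=3
Advance to t=3 (no further collisions before then); velocities: v0=0 v1=3; positions = 14 16

Answer: 14 16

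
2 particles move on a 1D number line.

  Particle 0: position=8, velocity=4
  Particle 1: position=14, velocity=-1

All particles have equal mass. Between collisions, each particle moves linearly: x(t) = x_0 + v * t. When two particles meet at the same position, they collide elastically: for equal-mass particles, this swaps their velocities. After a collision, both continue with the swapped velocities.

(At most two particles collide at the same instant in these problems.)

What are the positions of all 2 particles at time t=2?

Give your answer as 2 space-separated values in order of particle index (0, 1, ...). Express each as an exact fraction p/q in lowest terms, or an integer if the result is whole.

Collision at t=6/5: particles 0 and 1 swap velocities; positions: p0=64/5 p1=64/5; velocities now: v0=-1 v1=4
Advance to t=2 (no further collisions before then); velocities: v0=-1 v1=4; positions = 12 16

Answer: 12 16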